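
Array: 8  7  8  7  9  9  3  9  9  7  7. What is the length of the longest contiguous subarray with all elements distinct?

3

add 8: [8] len 1
add 7: [8, 7] len 2
add 8 (repeat 8, move left end past it): [7, 8] len 2
add 7 (repeat 7, move left end past it): [8, 7] len 2
add 9: [8, 7, 9] len 3
add 9 (repeat 9, move left end past it): [9] len 1
add 3: [9, 3] len 2
add 9 (repeat 9, move left end past it): [3, 9] len 2
add 9 (repeat 9, move left end past it): [9] len 1
add 7: [9, 7] len 2
add 7 (repeat 7, move left end past it): [7] len 1
Longest all-distinct length: 3.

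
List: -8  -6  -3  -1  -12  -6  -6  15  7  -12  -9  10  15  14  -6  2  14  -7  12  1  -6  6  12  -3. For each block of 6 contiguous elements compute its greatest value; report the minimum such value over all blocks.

Each size-6 window and its max:
(-8, -6, -3, -1, -12, -6) → max -1
(-6, -3, -1, -12, -6, -6) → max -1
(-3, -1, -12, -6, -6, 15) → max 15
(-1, -12, -6, -6, 15, 7) → max 15
(-12, -6, -6, 15, 7, -12) → max 15
(-6, -6, 15, 7, -12, -9) → max 15
(-6, 15, 7, -12, -9, 10) → max 15
(15, 7, -12, -9, 10, 15) → max 15
(7, -12, -9, 10, 15, 14) → max 15
(-12, -9, 10, 15, 14, -6) → max 15
(-9, 10, 15, 14, -6, 2) → max 15
(10, 15, 14, -6, 2, 14) → max 15
(15, 14, -6, 2, 14, -7) → max 15
(14, -6, 2, 14, -7, 12) → max 14
(-6, 2, 14, -7, 12, 1) → max 14
(2, 14, -7, 12, 1, -6) → max 14
(14, -7, 12, 1, -6, 6) → max 14
(-7, 12, 1, -6, 6, 12) → max 12
(12, 1, -6, 6, 12, -3) → max 12
Minimum of these is -1.

-1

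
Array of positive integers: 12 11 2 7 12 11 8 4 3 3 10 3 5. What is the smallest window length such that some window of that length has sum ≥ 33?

add 12: running sum 12 < 33
add 11: running sum 23 < 33
add 2: running sum 25 < 33
add 7: running sum 32 < 33
end 4: [12, 11, 2, 7, 12] sum 44, len 5
end 5: [11, 2, 7, 12, 11] sum 43, len 5
end 6: [7, 12, 11, 8] sum 38, len 4
end 7: [12, 11, 8, 4] sum 35, len 4
end 8: [12, 11, 8, 4, 3] sum 38, len 5
end 9: [12, 11, 8, 4, 3, 3] sum 41, len 6
end 10: [11, 8, 4, 3, 3, 10] sum 39, len 6
end 11: [11, 8, 4, 3, 3, 10, 3] sum 42, len 7
end 12: [8, 4, 3, 3, 10, 3, 5] sum 36, len 7
Shortest qualifying length: 4.

4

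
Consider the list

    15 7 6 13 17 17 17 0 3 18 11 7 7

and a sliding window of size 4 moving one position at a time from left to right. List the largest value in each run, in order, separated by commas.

15, 17, 17, 17, 17, 17, 18, 18, 18, 18

Sliding a size-4 window across the 13 values:
(15, 7, 6, 13) → max 15
(7, 6, 13, 17) → max 17
(6, 13, 17, 17) → max 17
(13, 17, 17, 17) → max 17
(17, 17, 17, 0) → max 17
(17, 17, 0, 3) → max 17
(17, 0, 3, 18) → max 18
(0, 3, 18, 11) → max 18
(3, 18, 11, 7) → max 18
(18, 11, 7, 7) → max 18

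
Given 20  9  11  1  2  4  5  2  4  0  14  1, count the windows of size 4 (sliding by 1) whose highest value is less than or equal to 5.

20 9 11 1 → max 20
9 11 1 2 → max 11
11 1 2 4 → max 11
1 2 4 5 → max 5  ≤ 5 ✓
2 4 5 2 → max 5  ≤ 5 ✓
4 5 2 4 → max 5  ≤ 5 ✓
5 2 4 0 → max 5  ≤ 5 ✓
2 4 0 14 → max 14
4 0 14 1 → max 14
4 windows satisfy the condition.

4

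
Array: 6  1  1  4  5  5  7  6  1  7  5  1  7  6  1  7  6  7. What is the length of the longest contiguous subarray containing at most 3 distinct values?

7

[6] 1 distinct, len 1
[6, 1] 2 distinct, len 2
[6, 1, 1] 2 distinct, len 3
[6, 1, 1, 4] 3 distinct, len 4
[1, 1, 4, 5] 3 distinct, len 4
[1, 1, 4, 5, 5] 3 distinct, len 5
[4, 5, 5, 7] 3 distinct, len 4
[5, 5, 7, 6] 3 distinct, len 4
[7, 6, 1] 3 distinct, len 3
[7, 6, 1, 7] 3 distinct, len 4
[1, 7, 5] 3 distinct, len 3
[1, 7, 5, 1] 3 distinct, len 4
[1, 7, 5, 1, 7] 3 distinct, len 5
[1, 7, 6] 3 distinct, len 3
[1, 7, 6, 1] 3 distinct, len 4
[1, 7, 6, 1, 7] 3 distinct, len 5
[1, 7, 6, 1, 7, 6] 3 distinct, len 6
[1, 7, 6, 1, 7, 6, 7] 3 distinct, len 7
Longest length with ≤3 distinct: 7.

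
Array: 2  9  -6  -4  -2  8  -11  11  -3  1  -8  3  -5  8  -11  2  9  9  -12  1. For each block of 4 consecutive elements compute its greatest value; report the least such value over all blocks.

3

(2, 9, -6, -4) → max 9
(9, -6, -4, -2) → max 9
(-6, -4, -2, 8) → max 8
(-4, -2, 8, -11) → max 8
(-2, 8, -11, 11) → max 11
(8, -11, 11, -3) → max 11
(-11, 11, -3, 1) → max 11
(11, -3, 1, -8) → max 11
(-3, 1, -8, 3) → max 3
(1, -8, 3, -5) → max 3
(-8, 3, -5, 8) → max 8
(3, -5, 8, -11) → max 8
(-5, 8, -11, 2) → max 8
(8, -11, 2, 9) → max 9
(-11, 2, 9, 9) → max 9
(2, 9, 9, -12) → max 9
(9, 9, -12, 1) → max 9
Least of these is 3.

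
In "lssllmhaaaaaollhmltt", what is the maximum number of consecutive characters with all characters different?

4

[l] len 1
[l, s] len 2
[s] len 1
[s, l] len 2
[l] len 1
[l, m] len 2
[l, m, h] len 3
[l, m, h, a] len 4
[a] len 1
[a] len 1
[a] len 1
[a] len 1
[a, o] len 2
[a, o, l] len 3
[l] len 1
[l, h] len 2
[l, h, m] len 3
[h, m, l] len 3
[h, m, l, t] len 4
[t] len 1
Longest all-distinct length: 4.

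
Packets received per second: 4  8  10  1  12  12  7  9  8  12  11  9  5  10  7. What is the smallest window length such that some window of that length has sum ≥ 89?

add 4: running sum 4 < 89
add 8: running sum 12 < 89
add 10: running sum 22 < 89
add 1: running sum 23 < 89
add 12: running sum 35 < 89
add 12: running sum 47 < 89
add 7: running sum 54 < 89
add 9: running sum 63 < 89
add 8: running sum 71 < 89
add 12: running sum 83 < 89
add 11: shortest ending here [8, 10, 1, 12, 12, 7, 9, 8, 12, 11] sum 90, len 10
add 9: shortest ending here [10, 1, 12, 12, 7, 9, 8, 12, 11, 9] sum 91, len 10
add 5: shortest ending here [10, 1, 12, 12, 7, 9, 8, 12, 11, 9, 5] sum 96, len 11
add 10: shortest ending here [12, 12, 7, 9, 8, 12, 11, 9, 5, 10] sum 95, len 10
add 7: shortest ending here [12, 7, 9, 8, 12, 11, 9, 5, 10, 7] sum 90, len 10
Shortest qualifying length: 10.

10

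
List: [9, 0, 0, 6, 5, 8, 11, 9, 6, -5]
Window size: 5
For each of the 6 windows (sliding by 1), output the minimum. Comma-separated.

0, 0, 0, 5, 5, -5

(9, 0, 0, 6, 5) → min 0
(0, 0, 6, 5, 8) → min 0
(0, 6, 5, 8, 11) → min 0
(6, 5, 8, 11, 9) → min 5
(5, 8, 11, 9, 6) → min 5
(8, 11, 9, 6, -5) → min -5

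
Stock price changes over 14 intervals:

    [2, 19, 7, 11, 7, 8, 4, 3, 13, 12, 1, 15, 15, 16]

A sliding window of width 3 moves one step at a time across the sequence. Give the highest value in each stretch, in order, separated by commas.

2 19 7 → max 19
19 7 11 → max 19
7 11 7 → max 11
11 7 8 → max 11
7 8 4 → max 8
8 4 3 → max 8
4 3 13 → max 13
3 13 12 → max 13
13 12 1 → max 13
12 1 15 → max 15
1 15 15 → max 15
15 15 16 → max 16

19, 19, 11, 11, 8, 8, 13, 13, 13, 15, 15, 16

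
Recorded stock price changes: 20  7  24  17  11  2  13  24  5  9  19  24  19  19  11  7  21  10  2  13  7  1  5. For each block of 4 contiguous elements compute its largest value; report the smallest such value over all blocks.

20 7 24 17 → max 24
7 24 17 11 → max 24
24 17 11 2 → max 24
17 11 2 13 → max 17
11 2 13 24 → max 24
2 13 24 5 → max 24
13 24 5 9 → max 24
24 5 9 19 → max 24
5 9 19 24 → max 24
9 19 24 19 → max 24
19 24 19 19 → max 24
24 19 19 11 → max 24
19 19 11 7 → max 19
19 11 7 21 → max 21
11 7 21 10 → max 21
7 21 10 2 → max 21
21 10 2 13 → max 21
10 2 13 7 → max 13
2 13 7 1 → max 13
13 7 1 5 → max 13
Smallest of these is 13.

13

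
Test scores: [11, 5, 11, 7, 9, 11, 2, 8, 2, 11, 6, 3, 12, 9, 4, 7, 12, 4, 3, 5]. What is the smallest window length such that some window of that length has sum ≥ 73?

add 11: running sum 11 < 73
add 5: running sum 16 < 73
add 11: running sum 27 < 73
add 7: running sum 34 < 73
add 9: running sum 43 < 73
add 11: running sum 54 < 73
add 2: running sum 56 < 73
add 8: running sum 64 < 73
add 2: running sum 66 < 73
end 9: [11, 5, 11, 7, 9, 11, 2, 8, 2, 11] sum 77, len 10
end 10: [11, 5, 11, 7, 9, 11, 2, 8, 2, 11, 6] sum 83, len 11
end 11: [5, 11, 7, 9, 11, 2, 8, 2, 11, 6, 3] sum 75, len 11
end 12: [11, 7, 9, 11, 2, 8, 2, 11, 6, 3, 12] sum 82, len 11
end 13: [9, 11, 2, 8, 2, 11, 6, 3, 12, 9] sum 73, len 10
end 14: [9, 11, 2, 8, 2, 11, 6, 3, 12, 9, 4] sum 77, len 11
end 15: [11, 2, 8, 2, 11, 6, 3, 12, 9, 4, 7] sum 75, len 11
end 16: [8, 2, 11, 6, 3, 12, 9, 4, 7, 12] sum 74, len 10
end 17: [8, 2, 11, 6, 3, 12, 9, 4, 7, 12, 4] sum 78, len 11
end 18: [2, 11, 6, 3, 12, 9, 4, 7, 12, 4, 3] sum 73, len 11
end 19: [11, 6, 3, 12, 9, 4, 7, 12, 4, 3, 5] sum 76, len 11
Shortest qualifying length: 10.

10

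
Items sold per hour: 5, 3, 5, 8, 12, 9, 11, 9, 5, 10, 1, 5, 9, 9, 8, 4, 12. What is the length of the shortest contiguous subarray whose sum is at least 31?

3

add 5: running sum 5 < 31
add 3: running sum 8 < 31
add 5: running sum 13 < 31
add 8: running sum 21 < 31
add 12: shortest ending here [5, 3, 5, 8, 12] sum 33, len 5
add 9: shortest ending here [5, 8, 12, 9] sum 34, len 4
add 11: shortest ending here [12, 9, 11] sum 32, len 3
add 9: shortest ending here [12, 9, 11, 9] sum 41, len 4
add 5: shortest ending here [9, 11, 9, 5] sum 34, len 4
add 10: shortest ending here [11, 9, 5, 10] sum 35, len 4
add 1: shortest ending here [11, 9, 5, 10, 1] sum 36, len 5
add 5: shortest ending here [11, 9, 5, 10, 1, 5] sum 41, len 6
add 9: shortest ending here [9, 5, 10, 1, 5, 9] sum 39, len 6
add 9: shortest ending here [10, 1, 5, 9, 9] sum 34, len 5
add 8: shortest ending here [5, 9, 9, 8] sum 31, len 4
add 4: shortest ending here [5, 9, 9, 8, 4] sum 35, len 5
add 12: shortest ending here [9, 8, 4, 12] sum 33, len 4
Shortest qualifying length: 3.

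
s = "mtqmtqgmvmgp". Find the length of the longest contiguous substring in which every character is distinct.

5

[m] len 1
[m, t] len 2
[m, t, q] len 3
[t, q, m] len 3
[q, m, t] len 3
[m, t, q] len 3
[m, t, q, g] len 4
[t, q, g, m] len 4
[t, q, g, m, v] len 5
[v, m] len 2
[v, m, g] len 3
[v, m, g, p] len 4
Longest all-distinct length: 5.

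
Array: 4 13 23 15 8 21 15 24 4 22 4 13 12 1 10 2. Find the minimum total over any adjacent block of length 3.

(4, 13, 23) → sum 40
(13, 23, 15) → sum 51
(23, 15, 8) → sum 46
(15, 8, 21) → sum 44
(8, 21, 15) → sum 44
(21, 15, 24) → sum 60
(15, 24, 4) → sum 43
(24, 4, 22) → sum 50
(4, 22, 4) → sum 30
(22, 4, 13) → sum 39
(4, 13, 12) → sum 29
(13, 12, 1) → sum 26
(12, 1, 10) → sum 23
(1, 10, 2) → sum 13
Minimum of these is 13.

13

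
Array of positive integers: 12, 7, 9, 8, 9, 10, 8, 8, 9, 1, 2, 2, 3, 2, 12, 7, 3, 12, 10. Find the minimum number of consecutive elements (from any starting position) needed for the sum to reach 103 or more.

Extend right; whenever the sum reaches 103, record the length and shrink from the left:
add 12: running sum 12 < 103
add 7: running sum 19 < 103
add 9: running sum 28 < 103
add 8: running sum 36 < 103
add 9: running sum 45 < 103
add 10: running sum 55 < 103
add 8: running sum 63 < 103
add 8: running sum 71 < 103
add 9: running sum 80 < 103
add 1: running sum 81 < 103
add 2: running sum 83 < 103
add 2: running sum 85 < 103
add 3: running sum 88 < 103
add 2: running sum 90 < 103
add 12: running sum 102 < 103
add 7: shortest ending here [12, 7, 9, 8, 9, 10, 8, 8, 9, 1, 2, 2, 3, 2, 12, 7] sum 109, len 16
add 3: shortest ending here [12, 7, 9, 8, 9, 10, 8, 8, 9, 1, 2, 2, 3, 2, 12, 7, 3] sum 112, len 17
add 12: shortest ending here [9, 8, 9, 10, 8, 8, 9, 1, 2, 2, 3, 2, 12, 7, 3, 12] sum 105, len 16
add 10: shortest ending here [8, 9, 10, 8, 8, 9, 1, 2, 2, 3, 2, 12, 7, 3, 12, 10] sum 106, len 16
Shortest qualifying length: 16.

16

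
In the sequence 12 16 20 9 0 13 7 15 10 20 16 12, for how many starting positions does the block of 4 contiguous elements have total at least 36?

[12, 16, 20, 9] → sum 57  ≥ 36 ✓
[16, 20, 9, 0] → sum 45  ≥ 36 ✓
[20, 9, 0, 13] → sum 42  ≥ 36 ✓
[9, 0, 13, 7] → sum 29
[0, 13, 7, 15] → sum 35
[13, 7, 15, 10] → sum 45  ≥ 36 ✓
[7, 15, 10, 20] → sum 52  ≥ 36 ✓
[15, 10, 20, 16] → sum 61  ≥ 36 ✓
[10, 20, 16, 12] → sum 58  ≥ 36 ✓
7 windows satisfy the condition.

7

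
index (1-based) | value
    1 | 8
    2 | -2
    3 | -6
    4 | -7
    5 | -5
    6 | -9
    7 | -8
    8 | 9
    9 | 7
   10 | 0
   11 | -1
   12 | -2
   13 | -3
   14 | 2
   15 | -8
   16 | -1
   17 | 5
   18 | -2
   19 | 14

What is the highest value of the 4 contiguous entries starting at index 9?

Elements at indices 9..12: 7, 0, -1, -2
max(7, 0, -1, -2) = 7

7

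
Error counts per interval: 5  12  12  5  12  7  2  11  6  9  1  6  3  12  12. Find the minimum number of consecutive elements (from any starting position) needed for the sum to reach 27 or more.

add 5: running sum 5 < 27
add 12: running sum 17 < 27
add 12: shortest ending here [5, 12, 12] sum 29, len 3
add 5: shortest ending here [12, 12, 5] sum 29, len 3
add 12: shortest ending here [12, 5, 12] sum 29, len 3
add 7: shortest ending here [12, 5, 12, 7] sum 36, len 4
add 2: shortest ending here [12, 5, 12, 7, 2] sum 38, len 5
add 11: shortest ending here [12, 7, 2, 11] sum 32, len 4
add 6: shortest ending here [12, 7, 2, 11, 6] sum 38, len 5
add 9: shortest ending here [2, 11, 6, 9] sum 28, len 4
add 1: shortest ending here [11, 6, 9, 1] sum 27, len 4
add 6: shortest ending here [11, 6, 9, 1, 6] sum 33, len 5
add 3: shortest ending here [11, 6, 9, 1, 6, 3] sum 36, len 6
add 12: shortest ending here [9, 1, 6, 3, 12] sum 31, len 5
add 12: shortest ending here [3, 12, 12] sum 27, len 3
Shortest qualifying length: 3.

3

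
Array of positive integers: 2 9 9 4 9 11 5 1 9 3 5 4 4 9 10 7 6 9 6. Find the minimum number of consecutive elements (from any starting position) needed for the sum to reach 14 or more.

Extend right; whenever the sum reaches 14, record the length and shrink from the left:
add 2: running sum 2 < 14
add 9: running sum 11 < 14
add 9: shortest ending here [9, 9] sum 18, len 2
add 4: shortest ending here [9, 9, 4] sum 22, len 3
add 9: shortest ending here [9, 4, 9] sum 22, len 3
add 11: shortest ending here [9, 11] sum 20, len 2
add 5: shortest ending here [11, 5] sum 16, len 2
add 1: shortest ending here [11, 5, 1] sum 17, len 3
add 9: shortest ending here [5, 1, 9] sum 15, len 3
add 3: shortest ending here [5, 1, 9, 3] sum 18, len 4
add 5: shortest ending here [9, 3, 5] sum 17, len 3
add 4: shortest ending here [9, 3, 5, 4] sum 21, len 4
add 4: shortest ending here [3, 5, 4, 4] sum 16, len 4
add 9: shortest ending here [4, 4, 9] sum 17, len 3
add 10: shortest ending here [9, 10] sum 19, len 2
add 7: shortest ending here [10, 7] sum 17, len 2
add 6: shortest ending here [10, 7, 6] sum 23, len 3
add 9: shortest ending here [6, 9] sum 15, len 2
add 6: shortest ending here [9, 6] sum 15, len 2
Shortest qualifying length: 2.

2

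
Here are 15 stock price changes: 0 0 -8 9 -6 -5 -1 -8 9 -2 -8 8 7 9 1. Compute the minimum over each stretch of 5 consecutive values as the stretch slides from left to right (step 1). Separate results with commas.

[0, 0, -8, 9, -6] → min -8
[0, -8, 9, -6, -5] → min -8
[-8, 9, -6, -5, -1] → min -8
[9, -6, -5, -1, -8] → min -8
[-6, -5, -1, -8, 9] → min -8
[-5, -1, -8, 9, -2] → min -8
[-1, -8, 9, -2, -8] → min -8
[-8, 9, -2, -8, 8] → min -8
[9, -2, -8, 8, 7] → min -8
[-2, -8, 8, 7, 9] → min -8
[-8, 8, 7, 9, 1] → min -8

-8, -8, -8, -8, -8, -8, -8, -8, -8, -8, -8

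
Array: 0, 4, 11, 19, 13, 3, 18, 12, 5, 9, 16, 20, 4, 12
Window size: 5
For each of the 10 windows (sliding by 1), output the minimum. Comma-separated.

[0, 4, 11, 19, 13] → min 0
[4, 11, 19, 13, 3] → min 3
[11, 19, 13, 3, 18] → min 3
[19, 13, 3, 18, 12] → min 3
[13, 3, 18, 12, 5] → min 3
[3, 18, 12, 5, 9] → min 3
[18, 12, 5, 9, 16] → min 5
[12, 5, 9, 16, 20] → min 5
[5, 9, 16, 20, 4] → min 4
[9, 16, 20, 4, 12] → min 4

0, 3, 3, 3, 3, 3, 5, 5, 4, 4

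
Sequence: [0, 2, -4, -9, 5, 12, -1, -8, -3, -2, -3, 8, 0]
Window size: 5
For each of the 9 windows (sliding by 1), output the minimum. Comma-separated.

0 2 -4 -9 5 → min -9
2 -4 -9 5 12 → min -9
-4 -9 5 12 -1 → min -9
-9 5 12 -1 -8 → min -9
5 12 -1 -8 -3 → min -8
12 -1 -8 -3 -2 → min -8
-1 -8 -3 -2 -3 → min -8
-8 -3 -2 -3 8 → min -8
-3 -2 -3 8 0 → min -3

-9, -9, -9, -9, -8, -8, -8, -8, -3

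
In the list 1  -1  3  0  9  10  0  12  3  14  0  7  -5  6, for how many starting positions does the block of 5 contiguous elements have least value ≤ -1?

4

1 -1 3 0 9 → min -1  ≤ -1 ✓
-1 3 0 9 10 → min -1  ≤ -1 ✓
3 0 9 10 0 → min 0
0 9 10 0 12 → min 0
9 10 0 12 3 → min 0
10 0 12 3 14 → min 0
0 12 3 14 0 → min 0
12 3 14 0 7 → min 0
3 14 0 7 -5 → min -5  ≤ -1 ✓
14 0 7 -5 6 → min -5  ≤ -1 ✓
4 windows satisfy the condition.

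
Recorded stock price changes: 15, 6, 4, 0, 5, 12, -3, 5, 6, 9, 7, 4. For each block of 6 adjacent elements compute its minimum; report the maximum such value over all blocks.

15 6 4 0 5 12 → min 0
6 4 0 5 12 -3 → min -3
4 0 5 12 -3 5 → min -3
0 5 12 -3 5 6 → min -3
5 12 -3 5 6 9 → min -3
12 -3 5 6 9 7 → min -3
-3 5 6 9 7 4 → min -3
Maximum of these is 0.

0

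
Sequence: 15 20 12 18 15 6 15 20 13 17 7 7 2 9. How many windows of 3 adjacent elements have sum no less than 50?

[15, 20, 12] → sum 47
[20, 12, 18] → sum 50  ≥ 50 ✓
[12, 18, 15] → sum 45
[18, 15, 6] → sum 39
[15, 6, 15] → sum 36
[6, 15, 20] → sum 41
[15, 20, 13] → sum 48
[20, 13, 17] → sum 50  ≥ 50 ✓
[13, 17, 7] → sum 37
[17, 7, 7] → sum 31
[7, 7, 2] → sum 16
[7, 2, 9] → sum 18
2 windows satisfy the condition.

2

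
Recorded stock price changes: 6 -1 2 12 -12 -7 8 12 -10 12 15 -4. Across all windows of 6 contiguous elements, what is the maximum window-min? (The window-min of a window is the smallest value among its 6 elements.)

-10

[6, -1, 2, 12, -12, -7] → min -12
[-1, 2, 12, -12, -7, 8] → min -12
[2, 12, -12, -7, 8, 12] → min -12
[12, -12, -7, 8, 12, -10] → min -12
[-12, -7, 8, 12, -10, 12] → min -12
[-7, 8, 12, -10, 12, 15] → min -10
[8, 12, -10, 12, 15, -4] → min -10
Maximum of these is -10.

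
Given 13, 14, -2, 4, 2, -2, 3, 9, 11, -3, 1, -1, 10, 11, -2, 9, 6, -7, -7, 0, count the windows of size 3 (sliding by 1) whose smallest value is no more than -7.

3

13 14 -2 → min -2
14 -2 4 → min -2
-2 4 2 → min -2
4 2 -2 → min -2
2 -2 3 → min -2
-2 3 9 → min -2
3 9 11 → min 3
9 11 -3 → min -3
11 -3 1 → min -3
-3 1 -1 → min -3
1 -1 10 → min -1
-1 10 11 → min -1
10 11 -2 → min -2
11 -2 9 → min -2
-2 9 6 → min -2
9 6 -7 → min -7  ≤ -7 ✓
6 -7 -7 → min -7  ≤ -7 ✓
-7 -7 0 → min -7  ≤ -7 ✓
3 windows satisfy the condition.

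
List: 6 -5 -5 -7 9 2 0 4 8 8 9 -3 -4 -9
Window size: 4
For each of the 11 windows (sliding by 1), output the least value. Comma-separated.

6 -5 -5 -7 → min -7
-5 -5 -7 9 → min -7
-5 -7 9 2 → min -7
-7 9 2 0 → min -7
9 2 0 4 → min 0
2 0 4 8 → min 0
0 4 8 8 → min 0
4 8 8 9 → min 4
8 8 9 -3 → min -3
8 9 -3 -4 → min -4
9 -3 -4 -9 → min -9

-7, -7, -7, -7, 0, 0, 0, 4, -3, -4, -9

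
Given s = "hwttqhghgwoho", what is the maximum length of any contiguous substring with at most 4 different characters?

add h: window [h] (1 distinct), len 1
add w: window [h, w] (2 distinct), len 2
add t: window [h, w, t] (3 distinct), len 3
add t: window [h, w, t, t] (3 distinct), len 4
add q: window [h, w, t, t, q] (4 distinct), len 5
add h: window [h, w, t, t, q, h] (4 distinct), len 6
add g: window [t, t, q, h, g] (4 distinct), len 5
add h: window [t, t, q, h, g, h] (4 distinct), len 6
add g: window [t, t, q, h, g, h, g] (4 distinct), len 7
add w: window [q, h, g, h, g, w] (4 distinct), len 6
add o: window [h, g, h, g, w, o] (4 distinct), len 6
add h: window [h, g, h, g, w, o, h] (4 distinct), len 7
add o: window [h, g, h, g, w, o, h, o] (4 distinct), len 8
Longest length with ≤4 distinct: 8.

8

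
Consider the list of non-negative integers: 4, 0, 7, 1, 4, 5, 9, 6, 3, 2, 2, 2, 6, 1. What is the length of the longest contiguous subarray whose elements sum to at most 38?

[4] sum 4 len 1
[4, 0] sum 4 len 2
[4, 0, 7] sum 11 len 3
[4, 0, 7, 1] sum 12 len 4
[4, 0, 7, 1, 4] sum 16 len 5
[4, 0, 7, 1, 4, 5] sum 21 len 6
[4, 0, 7, 1, 4, 5, 9] sum 30 len 7
[4, 0, 7, 1, 4, 5, 9, 6] sum 36 len 8
[0, 7, 1, 4, 5, 9, 6, 3] sum 35 len 8
[0, 7, 1, 4, 5, 9, 6, 3, 2] sum 37 len 9
[1, 4, 5, 9, 6, 3, 2, 2] sum 32 len 8
[1, 4, 5, 9, 6, 3, 2, 2, 2] sum 34 len 9
[5, 9, 6, 3, 2, 2, 2, 6] sum 35 len 8
[5, 9, 6, 3, 2, 2, 2, 6, 1] sum 36 len 9
Longest length seen: 9.

9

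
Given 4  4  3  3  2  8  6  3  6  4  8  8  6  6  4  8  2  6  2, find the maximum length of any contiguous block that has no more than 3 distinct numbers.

add 4: window [4] (1 distinct), len 1
add 4: window [4, 4] (1 distinct), len 2
add 3: window [4, 4, 3] (2 distinct), len 3
add 3: window [4, 4, 3, 3] (2 distinct), len 4
add 2: window [4, 4, 3, 3, 2] (3 distinct), len 5
add 8: window [3, 3, 2, 8] (3 distinct), len 4
add 6: window [2, 8, 6] (3 distinct), len 3
add 3: window [8, 6, 3] (3 distinct), len 3
add 6: window [8, 6, 3, 6] (3 distinct), len 4
add 4: window [6, 3, 6, 4] (3 distinct), len 4
add 8: window [6, 4, 8] (3 distinct), len 3
add 8: window [6, 4, 8, 8] (3 distinct), len 4
add 6: window [6, 4, 8, 8, 6] (3 distinct), len 5
add 6: window [6, 4, 8, 8, 6, 6] (3 distinct), len 6
add 4: window [6, 4, 8, 8, 6, 6, 4] (3 distinct), len 7
add 8: window [6, 4, 8, 8, 6, 6, 4, 8] (3 distinct), len 8
add 2: window [4, 8, 2] (3 distinct), len 3
add 6: window [8, 2, 6] (3 distinct), len 3
add 2: window [8, 2, 6, 2] (3 distinct), len 4
Longest length with ≤3 distinct: 8.

8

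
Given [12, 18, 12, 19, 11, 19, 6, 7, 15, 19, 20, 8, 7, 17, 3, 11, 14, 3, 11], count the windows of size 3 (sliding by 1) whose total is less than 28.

12 18 12 → sum 42
18 12 19 → sum 49
12 19 11 → sum 42
19 11 19 → sum 49
11 19 6 → sum 36
19 6 7 → sum 32
6 7 15 → sum 28
7 15 19 → sum 41
15 19 20 → sum 54
19 20 8 → sum 47
20 8 7 → sum 35
8 7 17 → sum 32
7 17 3 → sum 27  < 28 ✓
17 3 11 → sum 31
3 11 14 → sum 28
11 14 3 → sum 28
14 3 11 → sum 28
1 window satisfy the condition.

1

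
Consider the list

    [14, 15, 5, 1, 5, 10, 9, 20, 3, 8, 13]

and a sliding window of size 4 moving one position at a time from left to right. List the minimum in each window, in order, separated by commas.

(14, 15, 5, 1) → min 1
(15, 5, 1, 5) → min 1
(5, 1, 5, 10) → min 1
(1, 5, 10, 9) → min 1
(5, 10, 9, 20) → min 5
(10, 9, 20, 3) → min 3
(9, 20, 3, 8) → min 3
(20, 3, 8, 13) → min 3

1, 1, 1, 1, 5, 3, 3, 3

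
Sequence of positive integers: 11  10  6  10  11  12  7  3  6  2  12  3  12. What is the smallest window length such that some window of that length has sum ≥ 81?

add 11: running sum 11 < 81
add 10: running sum 21 < 81
add 6: running sum 27 < 81
add 10: running sum 37 < 81
add 11: running sum 48 < 81
add 12: running sum 60 < 81
add 7: running sum 67 < 81
add 3: running sum 70 < 81
add 6: running sum 76 < 81
add 2: running sum 78 < 81
add 12: shortest ending here [11, 10, 6, 10, 11, 12, 7, 3, 6, 2, 12] sum 90, len 11
add 3: shortest ending here [10, 6, 10, 11, 12, 7, 3, 6, 2, 12, 3] sum 82, len 11
add 12: shortest ending here [6, 10, 11, 12, 7, 3, 6, 2, 12, 3, 12] sum 84, len 11
Shortest qualifying length: 11.

11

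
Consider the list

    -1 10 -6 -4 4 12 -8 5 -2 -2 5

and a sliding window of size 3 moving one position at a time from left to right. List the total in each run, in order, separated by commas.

Sliding a size-3 window across the 11 values:
(-1, 10, -6) → sum 3
(10, -6, -4) → sum 0
(-6, -4, 4) → sum -6
(-4, 4, 12) → sum 12
(4, 12, -8) → sum 8
(12, -8, 5) → sum 9
(-8, 5, -2) → sum -5
(5, -2, -2) → sum 1
(-2, -2, 5) → sum 1

3, 0, -6, 12, 8, 9, -5, 1, 1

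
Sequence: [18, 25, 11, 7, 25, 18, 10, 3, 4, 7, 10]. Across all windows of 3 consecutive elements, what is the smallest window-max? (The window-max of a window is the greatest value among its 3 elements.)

(18, 25, 11) → max 25
(25, 11, 7) → max 25
(11, 7, 25) → max 25
(7, 25, 18) → max 25
(25, 18, 10) → max 25
(18, 10, 3) → max 18
(10, 3, 4) → max 10
(3, 4, 7) → max 7
(4, 7, 10) → max 10
Smallest of these is 7.

7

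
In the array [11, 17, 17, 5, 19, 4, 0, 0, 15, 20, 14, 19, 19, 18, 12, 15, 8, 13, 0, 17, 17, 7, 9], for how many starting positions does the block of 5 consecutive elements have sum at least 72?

(11, 17, 17, 5, 19) → sum 69
(17, 17, 5, 19, 4) → sum 62
(17, 5, 19, 4, 0) → sum 45
(5, 19, 4, 0, 0) → sum 28
(19, 4, 0, 0, 15) → sum 38
(4, 0, 0, 15, 20) → sum 39
(0, 0, 15, 20, 14) → sum 49
(0, 15, 20, 14, 19) → sum 68
(15, 20, 14, 19, 19) → sum 87  ≥ 72 ✓
(20, 14, 19, 19, 18) → sum 90  ≥ 72 ✓
(14, 19, 19, 18, 12) → sum 82  ≥ 72 ✓
(19, 19, 18, 12, 15) → sum 83  ≥ 72 ✓
(19, 18, 12, 15, 8) → sum 72  ≥ 72 ✓
(18, 12, 15, 8, 13) → sum 66
(12, 15, 8, 13, 0) → sum 48
(15, 8, 13, 0, 17) → sum 53
(8, 13, 0, 17, 17) → sum 55
(13, 0, 17, 17, 7) → sum 54
(0, 17, 17, 7, 9) → sum 50
5 windows satisfy the condition.

5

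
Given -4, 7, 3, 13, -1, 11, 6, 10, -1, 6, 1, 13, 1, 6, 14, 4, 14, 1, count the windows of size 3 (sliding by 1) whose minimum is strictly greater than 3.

3

-4 7 3 → min -4
7 3 13 → min 3
3 13 -1 → min -1
13 -1 11 → min -1
-1 11 6 → min -1
11 6 10 → min 6  > 3 ✓
6 10 -1 → min -1
10 -1 6 → min -1
-1 6 1 → min -1
6 1 13 → min 1
1 13 1 → min 1
13 1 6 → min 1
1 6 14 → min 1
6 14 4 → min 4  > 3 ✓
14 4 14 → min 4  > 3 ✓
4 14 1 → min 1
3 windows satisfy the condition.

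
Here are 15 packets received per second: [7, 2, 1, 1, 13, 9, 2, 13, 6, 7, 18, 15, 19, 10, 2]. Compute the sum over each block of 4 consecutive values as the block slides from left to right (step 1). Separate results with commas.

11, 17, 24, 25, 37, 30, 28, 44, 46, 59, 62, 46

7 2 1 1 → sum 11
2 1 1 13 → sum 17
1 1 13 9 → sum 24
1 13 9 2 → sum 25
13 9 2 13 → sum 37
9 2 13 6 → sum 30
2 13 6 7 → sum 28
13 6 7 18 → sum 44
6 7 18 15 → sum 46
7 18 15 19 → sum 59
18 15 19 10 → sum 62
15 19 10 2 → sum 46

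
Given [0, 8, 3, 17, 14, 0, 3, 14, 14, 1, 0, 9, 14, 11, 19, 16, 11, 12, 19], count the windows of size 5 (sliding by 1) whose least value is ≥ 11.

3

[0, 8, 3, 17, 14] → min 0
[8, 3, 17, 14, 0] → min 0
[3, 17, 14, 0, 3] → min 0
[17, 14, 0, 3, 14] → min 0
[14, 0, 3, 14, 14] → min 0
[0, 3, 14, 14, 1] → min 0
[3, 14, 14, 1, 0] → min 0
[14, 14, 1, 0, 9] → min 0
[14, 1, 0, 9, 14] → min 0
[1, 0, 9, 14, 11] → min 0
[0, 9, 14, 11, 19] → min 0
[9, 14, 11, 19, 16] → min 9
[14, 11, 19, 16, 11] → min 11  ≥ 11 ✓
[11, 19, 16, 11, 12] → min 11  ≥ 11 ✓
[19, 16, 11, 12, 19] → min 11  ≥ 11 ✓
3 windows satisfy the condition.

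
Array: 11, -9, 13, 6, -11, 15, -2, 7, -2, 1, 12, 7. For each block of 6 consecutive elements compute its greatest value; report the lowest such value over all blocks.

11 -9 13 6 -11 15 → max 15
-9 13 6 -11 15 -2 → max 15
13 6 -11 15 -2 7 → max 15
6 -11 15 -2 7 -2 → max 15
-11 15 -2 7 -2 1 → max 15
15 -2 7 -2 1 12 → max 15
-2 7 -2 1 12 7 → max 12
Lowest of these is 12.

12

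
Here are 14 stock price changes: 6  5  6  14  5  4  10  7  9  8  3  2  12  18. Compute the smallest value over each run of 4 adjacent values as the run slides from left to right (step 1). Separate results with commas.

Sliding a size-4 window across the 14 values:
(6, 5, 6, 14) → min 5
(5, 6, 14, 5) → min 5
(6, 14, 5, 4) → min 4
(14, 5, 4, 10) → min 4
(5, 4, 10, 7) → min 4
(4, 10, 7, 9) → min 4
(10, 7, 9, 8) → min 7
(7, 9, 8, 3) → min 3
(9, 8, 3, 2) → min 2
(8, 3, 2, 12) → min 2
(3, 2, 12, 18) → min 2

5, 5, 4, 4, 4, 4, 7, 3, 2, 2, 2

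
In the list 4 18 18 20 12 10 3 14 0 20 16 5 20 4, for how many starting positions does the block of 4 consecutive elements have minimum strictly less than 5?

4 18 18 20 → min 4  < 5 ✓
18 18 20 12 → min 12
18 20 12 10 → min 10
20 12 10 3 → min 3  < 5 ✓
12 10 3 14 → min 3  < 5 ✓
10 3 14 0 → min 0  < 5 ✓
3 14 0 20 → min 0  < 5 ✓
14 0 20 16 → min 0  < 5 ✓
0 20 16 5 → min 0  < 5 ✓
20 16 5 20 → min 5
16 5 20 4 → min 4  < 5 ✓
8 windows satisfy the condition.

8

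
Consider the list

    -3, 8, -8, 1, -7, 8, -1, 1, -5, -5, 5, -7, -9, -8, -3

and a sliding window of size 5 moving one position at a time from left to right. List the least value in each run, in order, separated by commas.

[-3, 8, -8, 1, -7] → min -8
[8, -8, 1, -7, 8] → min -8
[-8, 1, -7, 8, -1] → min -8
[1, -7, 8, -1, 1] → min -7
[-7, 8, -1, 1, -5] → min -7
[8, -1, 1, -5, -5] → min -5
[-1, 1, -5, -5, 5] → min -5
[1, -5, -5, 5, -7] → min -7
[-5, -5, 5, -7, -9] → min -9
[-5, 5, -7, -9, -8] → min -9
[5, -7, -9, -8, -3] → min -9

-8, -8, -8, -7, -7, -5, -5, -7, -9, -9, -9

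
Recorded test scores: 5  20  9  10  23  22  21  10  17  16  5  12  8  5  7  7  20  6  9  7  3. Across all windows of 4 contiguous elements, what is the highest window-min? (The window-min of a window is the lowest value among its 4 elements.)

10

(5, 20, 9, 10) → min 5
(20, 9, 10, 23) → min 9
(9, 10, 23, 22) → min 9
(10, 23, 22, 21) → min 10
(23, 22, 21, 10) → min 10
(22, 21, 10, 17) → min 10
(21, 10, 17, 16) → min 10
(10, 17, 16, 5) → min 5
(17, 16, 5, 12) → min 5
(16, 5, 12, 8) → min 5
(5, 12, 8, 5) → min 5
(12, 8, 5, 7) → min 5
(8, 5, 7, 7) → min 5
(5, 7, 7, 20) → min 5
(7, 7, 20, 6) → min 6
(7, 20, 6, 9) → min 6
(20, 6, 9, 7) → min 6
(6, 9, 7, 3) → min 3
Highest of these is 10.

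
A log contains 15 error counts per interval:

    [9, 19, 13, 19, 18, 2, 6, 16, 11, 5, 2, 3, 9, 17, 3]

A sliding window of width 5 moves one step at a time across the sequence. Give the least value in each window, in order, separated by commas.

(9, 19, 13, 19, 18) → min 9
(19, 13, 19, 18, 2) → min 2
(13, 19, 18, 2, 6) → min 2
(19, 18, 2, 6, 16) → min 2
(18, 2, 6, 16, 11) → min 2
(2, 6, 16, 11, 5) → min 2
(6, 16, 11, 5, 2) → min 2
(16, 11, 5, 2, 3) → min 2
(11, 5, 2, 3, 9) → min 2
(5, 2, 3, 9, 17) → min 2
(2, 3, 9, 17, 3) → min 2

9, 2, 2, 2, 2, 2, 2, 2, 2, 2, 2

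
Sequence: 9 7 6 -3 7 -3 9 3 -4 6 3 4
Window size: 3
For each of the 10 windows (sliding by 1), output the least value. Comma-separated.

6, -3, -3, -3, -3, -3, -4, -4, -4, 3

9 7 6 → min 6
7 6 -3 → min -3
6 -3 7 → min -3
-3 7 -3 → min -3
7 -3 9 → min -3
-3 9 3 → min -3
9 3 -4 → min -4
3 -4 6 → min -4
-4 6 3 → min -4
6 3 4 → min 3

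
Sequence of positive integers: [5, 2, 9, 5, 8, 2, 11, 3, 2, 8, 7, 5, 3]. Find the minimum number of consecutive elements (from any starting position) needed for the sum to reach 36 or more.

6

add 5: running sum 5 < 36
add 2: running sum 7 < 36
add 9: running sum 16 < 36
add 5: running sum 21 < 36
add 8: running sum 29 < 36
add 2: running sum 31 < 36
add 11: shortest ending here [2, 9, 5, 8, 2, 11] sum 37, len 6
add 3: shortest ending here [9, 5, 8, 2, 11, 3] sum 38, len 6
add 2: shortest ending here [9, 5, 8, 2, 11, 3, 2] sum 40, len 7
add 8: shortest ending here [5, 8, 2, 11, 3, 2, 8] sum 39, len 7
add 7: shortest ending here [8, 2, 11, 3, 2, 8, 7] sum 41, len 7
add 5: shortest ending here [11, 3, 2, 8, 7, 5] sum 36, len 6
add 3: shortest ending here [11, 3, 2, 8, 7, 5, 3] sum 39, len 7
Shortest qualifying length: 6.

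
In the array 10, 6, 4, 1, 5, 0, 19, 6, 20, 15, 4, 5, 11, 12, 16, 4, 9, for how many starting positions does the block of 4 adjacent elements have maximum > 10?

11

(10, 6, 4, 1) → max 10
(6, 4, 1, 5) → max 6
(4, 1, 5, 0) → max 5
(1, 5, 0, 19) → max 19  > 10 ✓
(5, 0, 19, 6) → max 19  > 10 ✓
(0, 19, 6, 20) → max 20  > 10 ✓
(19, 6, 20, 15) → max 20  > 10 ✓
(6, 20, 15, 4) → max 20  > 10 ✓
(20, 15, 4, 5) → max 20  > 10 ✓
(15, 4, 5, 11) → max 15  > 10 ✓
(4, 5, 11, 12) → max 12  > 10 ✓
(5, 11, 12, 16) → max 16  > 10 ✓
(11, 12, 16, 4) → max 16  > 10 ✓
(12, 16, 4, 9) → max 16  > 10 ✓
11 windows satisfy the condition.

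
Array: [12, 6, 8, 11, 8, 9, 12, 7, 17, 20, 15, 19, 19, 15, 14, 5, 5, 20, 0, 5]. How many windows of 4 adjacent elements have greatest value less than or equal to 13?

12 6 8 11 → max 12  ≤ 13 ✓
6 8 11 8 → max 11  ≤ 13 ✓
8 11 8 9 → max 11  ≤ 13 ✓
11 8 9 12 → max 12  ≤ 13 ✓
8 9 12 7 → max 12  ≤ 13 ✓
9 12 7 17 → max 17
12 7 17 20 → max 20
7 17 20 15 → max 20
17 20 15 19 → max 20
20 15 19 19 → max 20
15 19 19 15 → max 19
19 19 15 14 → max 19
19 15 14 5 → max 19
15 14 5 5 → max 15
14 5 5 20 → max 20
5 5 20 0 → max 20
5 20 0 5 → max 20
5 windows satisfy the condition.

5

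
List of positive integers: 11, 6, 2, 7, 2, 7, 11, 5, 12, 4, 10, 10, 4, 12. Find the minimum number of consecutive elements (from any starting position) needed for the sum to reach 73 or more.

9

Extend right; whenever the sum reaches 73, record the length and shrink from the left:
add 11: running sum 11 < 73
add 6: running sum 17 < 73
add 2: running sum 19 < 73
add 7: running sum 26 < 73
add 2: running sum 28 < 73
add 7: running sum 35 < 73
add 11: running sum 46 < 73
add 5: running sum 51 < 73
add 12: running sum 63 < 73
add 4: running sum 67 < 73
end 10: [11, 6, 2, 7, 2, 7, 11, 5, 12, 4, 10] sum 77, len 11
end 11: [6, 2, 7, 2, 7, 11, 5, 12, 4, 10, 10] sum 76, len 11
end 12: [2, 7, 2, 7, 11, 5, 12, 4, 10, 10, 4] sum 74, len 11
end 13: [7, 11, 5, 12, 4, 10, 10, 4, 12] sum 75, len 9
Shortest qualifying length: 9.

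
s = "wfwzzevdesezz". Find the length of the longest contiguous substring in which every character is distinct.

add w: [w] len 1
add f: [w, f] len 2
add w (repeat w, move left end past it): [f, w] len 2
add z: [f, w, z] len 3
add z (repeat z, move left end past it): [z] len 1
add e: [z, e] len 2
add v: [z, e, v] len 3
add d: [z, e, v, d] len 4
add e (repeat e, move left end past it): [v, d, e] len 3
add s: [v, d, e, s] len 4
add e (repeat e, move left end past it): [s, e] len 2
add z: [s, e, z] len 3
add z (repeat z, move left end past it): [z] len 1
Longest all-distinct length: 4.

4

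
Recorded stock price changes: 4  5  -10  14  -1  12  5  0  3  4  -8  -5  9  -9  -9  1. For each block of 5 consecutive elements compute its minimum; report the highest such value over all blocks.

4 5 -10 14 -1 → min -10
5 -10 14 -1 12 → min -10
-10 14 -1 12 5 → min -10
14 -1 12 5 0 → min -1
-1 12 5 0 3 → min -1
12 5 0 3 4 → min 0
5 0 3 4 -8 → min -8
0 3 4 -8 -5 → min -8
3 4 -8 -5 9 → min -8
4 -8 -5 9 -9 → min -9
-8 -5 9 -9 -9 → min -9
-5 9 -9 -9 1 → min -9
Highest of these is 0.

0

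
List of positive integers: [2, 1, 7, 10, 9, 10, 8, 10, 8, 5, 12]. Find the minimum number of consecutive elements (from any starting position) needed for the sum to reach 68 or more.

8

Extend right; whenever the sum reaches 68, record the length and shrink from the left:
add 2: running sum 2 < 68
add 1: running sum 3 < 68
add 7: running sum 10 < 68
add 10: running sum 20 < 68
add 9: running sum 29 < 68
add 10: running sum 39 < 68
add 8: running sum 47 < 68
add 10: running sum 57 < 68
add 8: running sum 65 < 68
end 9: [1, 7, 10, 9, 10, 8, 10, 8, 5] sum 68, len 9
end 10: [10, 9, 10, 8, 10, 8, 5, 12] sum 72, len 8
Shortest qualifying length: 8.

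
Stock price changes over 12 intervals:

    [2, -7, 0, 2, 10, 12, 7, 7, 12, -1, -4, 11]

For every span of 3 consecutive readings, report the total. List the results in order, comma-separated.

2 -7 0 → sum -5
-7 0 2 → sum -5
0 2 10 → sum 12
2 10 12 → sum 24
10 12 7 → sum 29
12 7 7 → sum 26
7 7 12 → sum 26
7 12 -1 → sum 18
12 -1 -4 → sum 7
-1 -4 11 → sum 6

-5, -5, 12, 24, 29, 26, 26, 18, 7, 6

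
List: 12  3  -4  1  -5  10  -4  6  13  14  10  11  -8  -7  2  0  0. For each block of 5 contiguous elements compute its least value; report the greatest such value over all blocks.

12 3 -4 1 -5 → min -5
3 -4 1 -5 10 → min -5
-4 1 -5 10 -4 → min -5
1 -5 10 -4 6 → min -5
-5 10 -4 6 13 → min -5
10 -4 6 13 14 → min -4
-4 6 13 14 10 → min -4
6 13 14 10 11 → min 6
13 14 10 11 -8 → min -8
14 10 11 -8 -7 → min -8
10 11 -8 -7 2 → min -8
11 -8 -7 2 0 → min -8
-8 -7 2 0 0 → min -8
Greatest of these is 6.

6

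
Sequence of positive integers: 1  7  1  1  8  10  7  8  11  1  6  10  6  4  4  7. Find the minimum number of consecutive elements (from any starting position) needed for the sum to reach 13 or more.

Extend right; whenever the sum reaches 13, record the length and shrink from the left:
add 1: running sum 1 < 13
add 7: running sum 8 < 13
add 1: running sum 9 < 13
add 1: running sum 10 < 13
add 8: shortest ending here [7, 1, 1, 8] sum 17, len 4
add 10: shortest ending here [8, 10] sum 18, len 2
add 7: shortest ending here [10, 7] sum 17, len 2
add 8: shortest ending here [7, 8] sum 15, len 2
add 11: shortest ending here [8, 11] sum 19, len 2
add 1: shortest ending here [8, 11, 1] sum 20, len 3
add 6: shortest ending here [11, 1, 6] sum 18, len 3
add 10: shortest ending here [6, 10] sum 16, len 2
add 6: shortest ending here [10, 6] sum 16, len 2
add 4: shortest ending here [10, 6, 4] sum 20, len 3
add 4: shortest ending here [6, 4, 4] sum 14, len 3
add 7: shortest ending here [4, 4, 7] sum 15, len 3
Shortest qualifying length: 2.

2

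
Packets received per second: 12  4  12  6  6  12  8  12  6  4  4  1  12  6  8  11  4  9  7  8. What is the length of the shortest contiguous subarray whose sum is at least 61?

7

add 12: running sum 12 < 61
add 4: running sum 16 < 61
add 12: running sum 28 < 61
add 6: running sum 34 < 61
add 6: running sum 40 < 61
add 12: running sum 52 < 61
add 8: running sum 60 < 61
add 12: shortest ending here [12, 4, 12, 6, 6, 12, 8, 12] sum 72, len 8
add 6: shortest ending here [12, 6, 6, 12, 8, 12, 6] sum 62, len 7
add 4: shortest ending here [12, 6, 6, 12, 8, 12, 6, 4] sum 66, len 8
add 4: shortest ending here [12, 6, 6, 12, 8, 12, 6, 4, 4] sum 70, len 9
add 1: shortest ending here [12, 6, 6, 12, 8, 12, 6, 4, 4, 1] sum 71, len 10
add 12: shortest ending here [6, 12, 8, 12, 6, 4, 4, 1, 12] sum 65, len 9
add 6: shortest ending here [12, 8, 12, 6, 4, 4, 1, 12, 6] sum 65, len 9
add 8: shortest ending here [8, 12, 6, 4, 4, 1, 12, 6, 8] sum 61, len 9
add 11: shortest ending here [12, 6, 4, 4, 1, 12, 6, 8, 11] sum 64, len 9
add 4: shortest ending here [12, 6, 4, 4, 1, 12, 6, 8, 11, 4] sum 68, len 10
add 9: shortest ending here [6, 4, 4, 1, 12, 6, 8, 11, 4, 9] sum 65, len 10
add 7: shortest ending here [4, 1, 12, 6, 8, 11, 4, 9, 7] sum 62, len 9
add 8: shortest ending here [12, 6, 8, 11, 4, 9, 7, 8] sum 65, len 8
Shortest qualifying length: 7.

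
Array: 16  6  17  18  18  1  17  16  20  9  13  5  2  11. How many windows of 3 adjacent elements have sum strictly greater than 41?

[16, 6, 17] → sum 39
[6, 17, 18] → sum 41
[17, 18, 18] → sum 53  > 41 ✓
[18, 18, 1] → sum 37
[18, 1, 17] → sum 36
[1, 17, 16] → sum 34
[17, 16, 20] → sum 53  > 41 ✓
[16, 20, 9] → sum 45  > 41 ✓
[20, 9, 13] → sum 42  > 41 ✓
[9, 13, 5] → sum 27
[13, 5, 2] → sum 20
[5, 2, 11] → sum 18
4 windows satisfy the condition.

4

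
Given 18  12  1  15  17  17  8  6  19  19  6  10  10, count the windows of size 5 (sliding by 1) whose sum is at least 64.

[18, 12, 1, 15, 17] → sum 63
[12, 1, 15, 17, 17] → sum 62
[1, 15, 17, 17, 8] → sum 58
[15, 17, 17, 8, 6] → sum 63
[17, 17, 8, 6, 19] → sum 67  ≥ 64 ✓
[17, 8, 6, 19, 19] → sum 69  ≥ 64 ✓
[8, 6, 19, 19, 6] → sum 58
[6, 19, 19, 6, 10] → sum 60
[19, 19, 6, 10, 10] → sum 64  ≥ 64 ✓
3 windows satisfy the condition.

3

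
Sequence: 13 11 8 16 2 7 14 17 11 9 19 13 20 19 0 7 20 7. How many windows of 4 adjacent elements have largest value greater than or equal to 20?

6

[13, 11, 8, 16] → max 16
[11, 8, 16, 2] → max 16
[8, 16, 2, 7] → max 16
[16, 2, 7, 14] → max 16
[2, 7, 14, 17] → max 17
[7, 14, 17, 11] → max 17
[14, 17, 11, 9] → max 17
[17, 11, 9, 19] → max 19
[11, 9, 19, 13] → max 19
[9, 19, 13, 20] → max 20  ≥ 20 ✓
[19, 13, 20, 19] → max 20  ≥ 20 ✓
[13, 20, 19, 0] → max 20  ≥ 20 ✓
[20, 19, 0, 7] → max 20  ≥ 20 ✓
[19, 0, 7, 20] → max 20  ≥ 20 ✓
[0, 7, 20, 7] → max 20  ≥ 20 ✓
6 windows satisfy the condition.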